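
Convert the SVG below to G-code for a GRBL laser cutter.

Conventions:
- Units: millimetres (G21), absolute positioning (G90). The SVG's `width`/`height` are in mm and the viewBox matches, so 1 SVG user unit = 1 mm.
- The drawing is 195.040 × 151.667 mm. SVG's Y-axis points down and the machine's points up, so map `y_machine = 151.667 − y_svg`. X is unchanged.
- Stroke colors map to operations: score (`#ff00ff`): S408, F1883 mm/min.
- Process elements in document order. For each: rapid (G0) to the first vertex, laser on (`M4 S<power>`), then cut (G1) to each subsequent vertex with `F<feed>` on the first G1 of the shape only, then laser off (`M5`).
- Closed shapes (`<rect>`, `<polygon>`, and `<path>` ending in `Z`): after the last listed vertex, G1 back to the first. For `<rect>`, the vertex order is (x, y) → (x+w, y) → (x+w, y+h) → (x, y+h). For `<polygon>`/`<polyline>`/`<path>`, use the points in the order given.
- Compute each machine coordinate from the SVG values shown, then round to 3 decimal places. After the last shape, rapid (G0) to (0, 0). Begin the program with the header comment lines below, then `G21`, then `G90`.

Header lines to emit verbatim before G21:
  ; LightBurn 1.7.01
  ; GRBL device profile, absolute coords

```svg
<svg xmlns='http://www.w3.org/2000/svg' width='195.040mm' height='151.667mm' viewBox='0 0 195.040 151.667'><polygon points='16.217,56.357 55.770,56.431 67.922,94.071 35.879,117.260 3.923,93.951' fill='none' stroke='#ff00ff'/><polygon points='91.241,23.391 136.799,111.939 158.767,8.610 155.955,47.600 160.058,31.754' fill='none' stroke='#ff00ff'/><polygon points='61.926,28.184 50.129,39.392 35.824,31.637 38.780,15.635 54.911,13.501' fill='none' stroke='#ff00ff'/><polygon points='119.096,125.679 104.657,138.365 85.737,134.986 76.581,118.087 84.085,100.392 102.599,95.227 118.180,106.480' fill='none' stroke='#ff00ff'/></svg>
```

; LightBurn 1.7.01
; GRBL device profile, absolute coords
G21
G90
G0 X16.217 Y95.310
M4 S408
G1 X55.770 Y95.236 F1883
G1 X67.922 Y57.596
G1 X35.879 Y34.407
G1 X3.923 Y57.716
G1 X16.217 Y95.310
M5
G0 X91.241 Y128.276
M4 S408
G1 X136.799 Y39.728 F1883
G1 X158.767 Y143.057
G1 X155.955 Y104.067
G1 X160.058 Y119.913
G1 X91.241 Y128.276
M5
G0 X61.926 Y123.483
M4 S408
G1 X50.129 Y112.275 F1883
G1 X35.824 Y120.030
G1 X38.780 Y136.032
G1 X54.911 Y138.166
G1 X61.926 Y123.483
M5
G0 X119.096 Y25.988
M4 S408
G1 X104.657 Y13.302 F1883
G1 X85.737 Y16.681
G1 X76.581 Y33.580
G1 X84.085 Y51.275
G1 X102.599 Y56.440
G1 X118.180 Y45.187
G1 X119.096 Y25.988
M5
G0 X0.000 Y0.000

Since the viewBox matches the mm dimensions, user units are millimetres directly. The only transform is the Y-flip y_m = 151.667 − y_svg.

Shape 1 is a regular polygon drawn with `<polygon>`. Its stroke #ff00ff means score at S408, F1883. After flipping Y the toolpath is (16.217,95.310) → (55.770,95.236) → (67.922,57.596) → (35.879,34.407) → (3.923,57.716) → (16.217,95.310), returning to the start.

Shape 2 is a closed polygon drawn with `<polygon>`. Its stroke #ff00ff means score at S408, F1883. After flipping Y the toolpath is (91.241,128.276) → (136.799,39.728) → (158.767,143.057) → (155.955,104.067) → (160.058,119.913) → (91.241,128.276), returning to the start.

Shape 3 is a regular polygon drawn with `<polygon>`. Its stroke #ff00ff means score at S408, F1883. After flipping Y the toolpath is (61.926,123.483) → (50.129,112.275) → (35.824,120.030) → (38.780,136.032) → (54.911,138.166) → (61.926,123.483), returning to the start.

Shape 4 is a regular polygon drawn with `<polygon>`. Its stroke #ff00ff means score at S408, F1883. After flipping Y the toolpath is (119.096,25.988) → (104.657,13.302) → (85.737,16.681) → (76.581,33.580) → (84.085,51.275) → (102.599,56.440) → (118.180,45.187) → (119.096,25.988), returning to the start.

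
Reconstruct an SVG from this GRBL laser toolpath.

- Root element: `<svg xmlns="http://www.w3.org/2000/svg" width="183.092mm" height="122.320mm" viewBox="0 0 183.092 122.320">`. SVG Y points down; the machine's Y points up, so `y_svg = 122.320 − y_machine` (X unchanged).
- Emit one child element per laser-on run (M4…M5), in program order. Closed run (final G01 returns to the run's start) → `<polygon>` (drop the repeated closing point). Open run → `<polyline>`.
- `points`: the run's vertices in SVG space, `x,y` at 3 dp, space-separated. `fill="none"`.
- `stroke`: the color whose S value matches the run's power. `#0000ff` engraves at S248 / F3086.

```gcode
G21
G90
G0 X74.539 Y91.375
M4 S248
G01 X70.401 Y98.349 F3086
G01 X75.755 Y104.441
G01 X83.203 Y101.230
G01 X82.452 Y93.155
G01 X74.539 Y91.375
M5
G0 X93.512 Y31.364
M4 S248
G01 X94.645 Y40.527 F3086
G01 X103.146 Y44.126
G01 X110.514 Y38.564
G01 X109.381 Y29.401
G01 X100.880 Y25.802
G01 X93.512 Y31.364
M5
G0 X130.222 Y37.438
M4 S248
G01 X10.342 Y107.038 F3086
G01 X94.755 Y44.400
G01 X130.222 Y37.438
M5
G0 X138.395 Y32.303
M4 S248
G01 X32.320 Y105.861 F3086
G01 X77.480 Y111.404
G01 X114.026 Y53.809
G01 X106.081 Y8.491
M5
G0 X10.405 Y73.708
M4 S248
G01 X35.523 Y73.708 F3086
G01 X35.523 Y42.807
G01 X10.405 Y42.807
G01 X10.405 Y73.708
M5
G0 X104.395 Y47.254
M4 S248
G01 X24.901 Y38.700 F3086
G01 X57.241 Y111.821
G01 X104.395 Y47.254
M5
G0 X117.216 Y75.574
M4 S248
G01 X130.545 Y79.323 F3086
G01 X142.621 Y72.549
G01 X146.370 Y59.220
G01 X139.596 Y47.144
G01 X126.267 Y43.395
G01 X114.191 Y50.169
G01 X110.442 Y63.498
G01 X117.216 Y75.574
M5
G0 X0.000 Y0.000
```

<svg xmlns="http://www.w3.org/2000/svg" width="183.092mm" height="122.320mm" viewBox="0 0 183.092 122.320">
  <polygon points="74.539,30.945 70.401,23.971 75.755,17.879 83.203,21.090 82.452,29.165" fill="none" stroke="#0000ff"/>
  <polygon points="93.512,90.956 94.645,81.793 103.146,78.194 110.514,83.756 109.381,92.919 100.880,96.518" fill="none" stroke="#0000ff"/>
  <polygon points="130.222,84.882 10.342,15.282 94.755,77.920" fill="none" stroke="#0000ff"/>
  <polyline points="138.395,90.017 32.320,16.459 77.480,10.916 114.026,68.511 106.081,113.829" fill="none" stroke="#0000ff"/>
  <polygon points="10.405,48.612 35.523,48.612 35.523,79.513 10.405,79.513" fill="none" stroke="#0000ff"/>
  <polygon points="104.395,75.066 24.901,83.620 57.241,10.499" fill="none" stroke="#0000ff"/>
  <polygon points="117.216,46.746 130.545,42.997 142.621,49.771 146.370,63.100 139.596,75.176 126.267,78.925 114.191,72.151 110.442,58.822" fill="none" stroke="#0000ff"/>
</svg>

Each laser-on run becomes one SVG element. Flip Y back into SVG space with y_svg = 122.320 − y_machine. Every run uses S248, so all elements get stroke `#0000ff` (engrave).

Run 1: The run returns to its start, so emit a `<polygon>` with points (Y-flipped): 74.539,30.945 70.401,23.971 75.755,17.879 83.203,21.090 82.452,29.165.

Run 2: The run returns to its start, so emit a `<polygon>` with points (Y-flipped): 93.512,90.956 94.645,81.793 103.146,78.194 110.514,83.756 109.381,92.919 100.880,96.518.

Run 3: The run returns to its start, so emit a `<polygon>` with points (Y-flipped): 130.222,84.882 10.342,15.282 94.755,77.920.

Run 4: The run is open, so emit a `<polyline>` with points (Y-flipped): 138.395,90.017 32.320,16.459 77.480,10.916 114.026,68.511 106.081,113.829.

Run 5: The run returns to its start, so emit a `<polygon>` with points (Y-flipped): 10.405,48.612 35.523,48.612 35.523,79.513 10.405,79.513.

Run 6: The run returns to its start, so emit a `<polygon>` with points (Y-flipped): 104.395,75.066 24.901,83.620 57.241,10.499.

Run 7: The run returns to its start, so emit a `<polygon>` with points (Y-flipped): 117.216,46.746 130.545,42.997 142.621,49.771 146.370,63.100 139.596,75.176 126.267,78.925 114.191,72.151 110.442,58.822.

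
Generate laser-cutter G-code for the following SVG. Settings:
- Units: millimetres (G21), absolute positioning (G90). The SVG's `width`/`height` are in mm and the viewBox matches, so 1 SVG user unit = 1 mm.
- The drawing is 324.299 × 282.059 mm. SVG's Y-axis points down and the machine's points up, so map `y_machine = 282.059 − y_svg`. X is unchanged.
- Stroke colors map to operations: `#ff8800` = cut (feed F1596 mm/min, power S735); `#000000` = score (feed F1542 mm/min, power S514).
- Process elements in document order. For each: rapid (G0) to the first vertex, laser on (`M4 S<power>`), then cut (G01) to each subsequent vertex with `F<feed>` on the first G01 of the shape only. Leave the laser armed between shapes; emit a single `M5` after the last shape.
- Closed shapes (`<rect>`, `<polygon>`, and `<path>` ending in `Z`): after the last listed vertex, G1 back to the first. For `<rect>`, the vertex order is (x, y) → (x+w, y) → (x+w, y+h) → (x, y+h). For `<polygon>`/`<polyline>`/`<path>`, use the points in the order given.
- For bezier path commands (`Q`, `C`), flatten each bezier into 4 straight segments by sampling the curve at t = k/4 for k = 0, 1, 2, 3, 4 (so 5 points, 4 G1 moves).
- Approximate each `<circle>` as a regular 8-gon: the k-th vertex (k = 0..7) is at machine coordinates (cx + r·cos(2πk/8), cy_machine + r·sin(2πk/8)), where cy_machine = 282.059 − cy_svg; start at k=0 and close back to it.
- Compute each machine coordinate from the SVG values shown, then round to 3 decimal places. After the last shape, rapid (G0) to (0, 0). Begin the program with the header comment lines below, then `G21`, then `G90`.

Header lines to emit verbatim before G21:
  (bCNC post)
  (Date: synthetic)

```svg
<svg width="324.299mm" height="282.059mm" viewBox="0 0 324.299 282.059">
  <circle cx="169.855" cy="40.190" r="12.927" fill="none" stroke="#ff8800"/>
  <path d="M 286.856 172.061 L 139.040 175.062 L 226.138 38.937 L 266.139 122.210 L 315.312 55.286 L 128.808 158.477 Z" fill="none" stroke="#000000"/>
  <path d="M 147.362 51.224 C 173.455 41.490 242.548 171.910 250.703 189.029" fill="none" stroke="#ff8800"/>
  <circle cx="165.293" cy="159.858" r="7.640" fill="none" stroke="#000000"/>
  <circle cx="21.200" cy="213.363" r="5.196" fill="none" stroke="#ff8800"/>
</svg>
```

(bCNC post)
(Date: synthetic)
G21
G90
G0 X182.782 Y241.869
M4 S735
G01 X178.996 Y251.010 F1596
G01 X169.855 Y254.796
G01 X160.714 Y251.010
G01 X156.928 Y241.869
G01 X160.714 Y232.728
G01 X169.855 Y228.942
G01 X178.996 Y232.728
G01 X182.782 Y241.869
G0 X286.856 Y109.998
M4 S514
G01 X139.040 Y106.997 F1542
G01 X226.138 Y243.122
G01 X266.139 Y159.849
G01 X315.312 Y226.773
G01 X128.808 Y123.582
G01 X286.856 Y109.998
G0 X147.362 Y230.835
M4 S735
G01 X173.370 Y215.817 F1596
G01 X205.759 Y172.002
G01 X234.785 Y123.153
G01 X250.703 Y93.030
G0 X172.933 Y122.201
M4 S514
G01 X170.695 Y127.603 F1542
G01 X165.293 Y129.841
G01 X159.891 Y127.603
G01 X157.653 Y122.201
G01 X159.891 Y116.799
G01 X165.293 Y114.561
G01 X170.695 Y116.799
G01 X172.933 Y122.201
G0 X26.396 Y68.696
M4 S735
G01 X24.874 Y72.370 F1596
G01 X21.200 Y73.892
G01 X17.526 Y72.370
G01 X16.004 Y68.696
G01 X17.526 Y65.022
G01 X21.200 Y63.500
G01 X24.874 Y65.022
G01 X26.396 Y68.696
M5
G0 X0.000 Y0.000

viewBox `0 0 324.299 282.059` with mm width/height → 1 unit = 1 mm. Flip: y_m = 282.059 − y_svg.

**Shape 1** — `<circle>` circle, stroke `#ff8800` → cut (S735, F1596). Machine vertices: (182.782,241.869) → (178.996,251.010) → (169.855,254.796) → (160.714,251.010) → (156.928,241.869) → (160.714,232.728) → (169.855,228.942) → (178.996,232.728) → (182.782,241.869). Closed: final G1 returns to the first vertex.

**Shape 2** — `<path>` closed polygon, stroke `#000000` → score (S514, F1542). Machine vertices: (286.856,109.998) → (139.040,106.997) → (226.138,243.122) → (266.139,159.849) → (315.312,226.773) → (128.808,123.582) → (286.856,109.998). Closed: final G1 returns to the first vertex.

**Shape 3** — `<path>` cubic bezier, stroke `#ff8800` → cut (S735, F1596). Control points (SVG): P0=(147.362,51.224), P1=(173.455,41.490), P2=(242.548,171.910), P3=(250.703,189.029); sampled at t=k/4. Machine vertices: (147.362,230.835) → (173.370,215.817) → (205.759,172.002) → (234.785,123.153) → (250.703,93.030). Open path.

**Shape 4** — `<circle>` circle, stroke `#000000` → score (S514, F1542). Machine vertices: (172.933,122.201) → (170.695,127.603) → (165.293,129.841) → (159.891,127.603) → (157.653,122.201) → (159.891,116.799) → (165.293,114.561) → (170.695,116.799) → (172.933,122.201). Closed: final G1 returns to the first vertex.

**Shape 5** — `<circle>` circle, stroke `#ff8800` → cut (S735, F1596). Machine vertices: (26.396,68.696) → (24.874,72.370) → (21.200,73.892) → (17.526,72.370) → (16.004,68.696) → (17.526,65.022) → (21.200,63.500) → (24.874,65.022) → (26.396,68.696). Closed: final G1 returns to the first vertex.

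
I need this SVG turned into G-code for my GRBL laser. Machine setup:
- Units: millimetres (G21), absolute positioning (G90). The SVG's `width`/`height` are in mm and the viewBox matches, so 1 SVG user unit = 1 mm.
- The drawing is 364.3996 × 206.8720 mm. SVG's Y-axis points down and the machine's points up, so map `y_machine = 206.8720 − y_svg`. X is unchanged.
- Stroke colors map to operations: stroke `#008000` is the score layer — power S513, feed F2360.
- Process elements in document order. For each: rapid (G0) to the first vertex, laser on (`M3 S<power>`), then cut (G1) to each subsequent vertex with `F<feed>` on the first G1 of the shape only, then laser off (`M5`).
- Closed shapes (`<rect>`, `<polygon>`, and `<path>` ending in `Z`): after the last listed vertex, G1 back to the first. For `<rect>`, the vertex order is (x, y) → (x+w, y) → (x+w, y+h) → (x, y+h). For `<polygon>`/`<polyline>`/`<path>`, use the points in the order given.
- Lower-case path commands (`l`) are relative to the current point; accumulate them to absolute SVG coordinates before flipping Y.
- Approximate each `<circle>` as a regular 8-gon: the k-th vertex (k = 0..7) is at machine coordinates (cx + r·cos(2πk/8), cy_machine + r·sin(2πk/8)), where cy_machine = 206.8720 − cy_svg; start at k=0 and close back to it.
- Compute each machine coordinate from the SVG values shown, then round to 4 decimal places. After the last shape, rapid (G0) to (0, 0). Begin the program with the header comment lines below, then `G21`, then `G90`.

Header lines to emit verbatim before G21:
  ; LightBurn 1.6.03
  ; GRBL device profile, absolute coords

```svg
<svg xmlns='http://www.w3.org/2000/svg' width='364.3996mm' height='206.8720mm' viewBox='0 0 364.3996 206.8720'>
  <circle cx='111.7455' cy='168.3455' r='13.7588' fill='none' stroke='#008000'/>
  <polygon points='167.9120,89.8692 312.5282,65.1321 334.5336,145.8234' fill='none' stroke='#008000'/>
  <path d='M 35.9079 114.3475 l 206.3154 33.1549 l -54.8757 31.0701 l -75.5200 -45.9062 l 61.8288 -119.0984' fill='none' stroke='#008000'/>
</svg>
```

; LightBurn 1.6.03
; GRBL device profile, absolute coords
G21
G90
G0 X125.5043 Y38.5265
M3 S513
G1 X121.4744 Y48.2554 F2360
G1 X111.7455 Y52.2853
G1 X102.0166 Y48.2554
G1 X97.9867 Y38.5265
G1 X102.0166 Y28.7976
G1 X111.7455 Y24.7677
G1 X121.4744 Y28.7976
G1 X125.5043 Y38.5265
M5
G0 X167.9120 Y117.0028
M3 S513
G1 X312.5282 Y141.7399 F2360
G1 X334.5336 Y61.0486
G1 X167.9120 Y117.0028
M5
G0 X35.9079 Y92.5245
M3 S513
G1 X242.2233 Y59.3696 F2360
G1 X187.3476 Y28.2995
G1 X111.8276 Y74.2057
G1 X173.6564 Y193.3041
M5
G0 X0.0000 Y0.0000

1 u = 1 mm; y_m = 206.8720 − y.

[1] `<circle>` circle, #008000→score S513 F2360: (125.5043,38.5265) → (121.4744,48.2554) → (111.7455,52.2853) → (102.0166,48.2554) → (97.9867,38.5265) → (102.0166,28.7976) → (111.7455,24.7677) → (121.4744,28.7976) → (125.5043,38.5265) (closed)

[2] `<polygon>` closed polygon, #008000→score S513 F2360: (167.9120,117.0028) → (312.5282,141.7399) → (334.5336,61.0486) → (167.9120,117.0028) (closed)

[3] `<path>` open polyline, #008000→score S513 F2360: (35.9079,92.5245) → (242.2233,59.3696) → (187.3476,28.2995) → (111.8276,74.2057) → (173.6564,193.3041)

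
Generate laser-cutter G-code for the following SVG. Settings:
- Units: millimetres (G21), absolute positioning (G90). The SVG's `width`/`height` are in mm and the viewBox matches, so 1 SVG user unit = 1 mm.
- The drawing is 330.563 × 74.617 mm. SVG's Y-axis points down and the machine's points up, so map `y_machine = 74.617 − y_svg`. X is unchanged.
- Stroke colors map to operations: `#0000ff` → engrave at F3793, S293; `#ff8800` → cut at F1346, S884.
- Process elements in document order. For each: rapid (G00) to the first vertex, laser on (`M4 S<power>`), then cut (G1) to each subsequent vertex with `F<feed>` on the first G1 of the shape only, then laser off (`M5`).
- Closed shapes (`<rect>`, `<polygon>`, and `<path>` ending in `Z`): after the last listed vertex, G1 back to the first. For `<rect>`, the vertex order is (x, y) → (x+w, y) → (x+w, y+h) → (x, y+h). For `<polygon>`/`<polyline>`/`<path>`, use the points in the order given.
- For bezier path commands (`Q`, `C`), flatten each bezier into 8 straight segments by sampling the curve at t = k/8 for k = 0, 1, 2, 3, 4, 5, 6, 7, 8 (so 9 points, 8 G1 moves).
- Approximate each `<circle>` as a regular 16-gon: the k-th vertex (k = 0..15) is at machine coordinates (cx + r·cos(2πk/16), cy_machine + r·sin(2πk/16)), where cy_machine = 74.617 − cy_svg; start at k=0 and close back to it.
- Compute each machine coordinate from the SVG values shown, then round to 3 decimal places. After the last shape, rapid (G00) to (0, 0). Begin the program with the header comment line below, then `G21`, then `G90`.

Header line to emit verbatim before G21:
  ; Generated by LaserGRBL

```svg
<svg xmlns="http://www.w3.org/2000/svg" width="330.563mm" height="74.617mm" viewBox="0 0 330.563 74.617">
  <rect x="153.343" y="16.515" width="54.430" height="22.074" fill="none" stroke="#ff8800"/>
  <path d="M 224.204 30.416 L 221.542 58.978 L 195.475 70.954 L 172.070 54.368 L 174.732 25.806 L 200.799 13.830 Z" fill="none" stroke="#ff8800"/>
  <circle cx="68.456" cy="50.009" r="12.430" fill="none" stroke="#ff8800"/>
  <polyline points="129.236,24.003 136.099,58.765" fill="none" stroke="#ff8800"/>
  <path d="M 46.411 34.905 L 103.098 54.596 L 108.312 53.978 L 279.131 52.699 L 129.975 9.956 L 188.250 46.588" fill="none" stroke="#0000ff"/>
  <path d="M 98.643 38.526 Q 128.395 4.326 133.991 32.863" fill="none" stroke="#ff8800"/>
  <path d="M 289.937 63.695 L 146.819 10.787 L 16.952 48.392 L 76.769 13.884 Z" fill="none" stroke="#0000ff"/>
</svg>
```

; Generated by LaserGRBL
G21
G90
G00 X153.343 Y58.102
M4 S884
G1 X207.773 Y58.102 F1346
G1 X207.773 Y36.028
G1 X153.343 Y36.028
G1 X153.343 Y58.102
M5
G00 X224.204 Y44.201
M4 S884
G1 X221.542 Y15.639 F1346
G1 X195.475 Y3.663
G1 X172.070 Y20.249
G1 X174.732 Y48.811
G1 X200.799 Y60.787
G1 X224.204 Y44.201
M5
G00 X80.886 Y24.608
M4 S884
G1 X79.940 Y29.365 F1346
G1 X77.245 Y33.397
G1 X73.213 Y36.092
G1 X68.456 Y37.038
G1 X63.699 Y36.092
G1 X59.667 Y33.397
G1 X56.972 Y29.365
G1 X56.026 Y24.608
G1 X56.972 Y19.851
G1 X59.667 Y15.819
G1 X63.699 Y13.124
G1 X68.456 Y12.178
G1 X73.213 Y13.124
G1 X77.245 Y15.819
G1 X79.940 Y19.851
G1 X80.886 Y24.608
M5
G00 X129.236 Y50.614
M4 S884
G1 X136.099 Y15.852 F1346
M5
G00 X46.411 Y39.712
M4 S293
G1 X103.098 Y20.021 F3793
G1 X108.312 Y20.639
G1 X279.131 Y21.918
G1 X129.975 Y64.661
G1 X188.250 Y28.029
M5
G00 X98.643 Y36.091
M4 S884
G1 X105.704 Y43.661 F1346
G1 X112.009 Y49.270
G1 X117.560 Y52.919
G1 X122.356 Y54.607
G1 X126.397 Y54.334
G1 X129.683 Y52.101
G1 X132.215 Y47.908
G1 X133.991 Y41.754
M5
G00 X289.937 Y10.922
M4 S293
G1 X146.819 Y63.830 F3793
G1 X16.952 Y26.225
G1 X76.769 Y60.733
G1 X289.937 Y10.922
M5
G00 X0.000 Y0.000

1 u = 1 mm; y_m = 74.617 − y.

[1] `<rect>` rectangle, #ff8800→cut S884 F1346: (153.343,58.102) → (207.773,58.102) → (207.773,36.028) → (153.343,36.028) → (153.343,58.102) (closed)

[2] `<path>` regular polygon, #ff8800→cut S884 F1346: (224.204,44.201) → (221.542,15.639) → (195.475,3.663) → (172.070,20.249) → (174.732,48.811) → (200.799,60.787) → (224.204,44.201) (closed)

[3] `<circle>` circle, #ff8800→cut S884 F1346: (80.886,24.608) → (79.940,29.365) → (77.245,33.397) → (73.213,36.092) → (68.456,37.038) → (63.699,36.092) → (59.667,33.397) → (56.972,29.365) → (56.026,24.608) → (56.972,19.851) → (59.667,15.819) → (63.699,13.124) → (68.456,12.178) → (73.213,13.124) → (77.245,15.819) → (79.940,19.851) → (80.886,24.608) (closed)

[4] `<polyline>` line segment, #ff8800→cut S884 F1346: (129.236,50.614) → (136.099,15.852)

[5] `<path>` open polyline, #0000ff→engrave S293 F3793: (46.411,39.712) → (103.098,20.021) → (108.312,20.639) → (279.131,21.918) → (129.975,64.661) → (188.250,28.029)

[6] `<path>` quadratic bezier, #ff8800→cut S884 F1346: (98.643,36.091) → (105.704,43.661) → (112.009,49.270) → (117.560,52.919) → (122.356,54.607) → (126.397,54.334) → (129.683,52.101) → (132.215,47.908) → (133.991,41.754)

[7] `<path>` closed polygon, #0000ff→engrave S293 F3793: (289.937,10.922) → (146.819,63.830) → (16.952,26.225) → (76.769,60.733) → (289.937,10.922) (closed)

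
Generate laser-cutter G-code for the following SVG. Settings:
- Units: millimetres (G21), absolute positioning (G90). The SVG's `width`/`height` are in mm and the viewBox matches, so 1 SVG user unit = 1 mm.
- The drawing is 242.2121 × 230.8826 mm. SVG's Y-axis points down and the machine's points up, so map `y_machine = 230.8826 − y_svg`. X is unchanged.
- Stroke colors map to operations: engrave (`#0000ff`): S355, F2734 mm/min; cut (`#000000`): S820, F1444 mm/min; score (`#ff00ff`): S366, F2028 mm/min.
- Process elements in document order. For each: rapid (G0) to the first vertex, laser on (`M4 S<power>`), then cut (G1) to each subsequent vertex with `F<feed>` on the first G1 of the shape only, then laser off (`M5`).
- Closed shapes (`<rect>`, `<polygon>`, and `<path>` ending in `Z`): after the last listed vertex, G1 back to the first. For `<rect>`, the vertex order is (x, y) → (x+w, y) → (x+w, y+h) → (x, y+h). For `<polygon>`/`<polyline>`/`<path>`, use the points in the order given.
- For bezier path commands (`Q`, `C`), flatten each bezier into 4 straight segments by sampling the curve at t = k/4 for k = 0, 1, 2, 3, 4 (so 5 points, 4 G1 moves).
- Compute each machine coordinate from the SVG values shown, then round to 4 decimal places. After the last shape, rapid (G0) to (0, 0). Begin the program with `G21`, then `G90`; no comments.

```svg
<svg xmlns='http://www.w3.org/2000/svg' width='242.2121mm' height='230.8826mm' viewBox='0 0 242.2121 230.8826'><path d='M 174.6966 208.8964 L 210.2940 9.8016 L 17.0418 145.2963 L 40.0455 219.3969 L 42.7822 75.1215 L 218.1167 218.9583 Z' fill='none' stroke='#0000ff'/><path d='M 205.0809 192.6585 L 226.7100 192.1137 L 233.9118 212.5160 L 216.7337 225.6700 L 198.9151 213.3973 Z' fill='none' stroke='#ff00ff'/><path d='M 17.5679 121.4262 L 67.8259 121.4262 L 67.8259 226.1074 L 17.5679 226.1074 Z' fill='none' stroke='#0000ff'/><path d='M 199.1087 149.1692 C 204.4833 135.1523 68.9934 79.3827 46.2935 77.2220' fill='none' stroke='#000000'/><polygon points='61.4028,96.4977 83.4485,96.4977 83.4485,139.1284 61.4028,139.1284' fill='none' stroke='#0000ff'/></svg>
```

1 u = 1 mm; y_m = 230.8826 − y.

[1] `<path>` closed polygon, #0000ff→engrave S355 F2734: (174.6966,21.9862) → (210.2940,221.0810) → (17.0418,85.5863) → (40.0455,11.4857) → (42.7822,155.7611) → (218.1167,11.9243) → (174.6966,21.9862) (closed)

[2] `<path>` regular polygon, #ff00ff→score S366 F2028: (205.0809,38.2241) → (226.7100,38.7689) → (233.9118,18.3666) → (216.7337,5.2126) → (198.9151,17.4853) → (205.0809,38.2241) (closed)

[3] `<path>` rectangle, #0000ff→engrave S355 F2734: (17.5679,109.4564) → (67.8259,109.4564) → (67.8259,4.7752) → (17.5679,4.7752) → (17.5679,109.4564) (closed)

[4] `<path>` cubic bezier, #000000→cut S820 F1444: (199.1087,81.7134) → (180.6909,98.5647) → (133.2290,122.1331) → (80.5032,143.4784) → (46.2935,153.6606)

[5] `<polygon>` rectangle, #0000ff→engrave S355 F2734: (61.4028,134.3849) → (83.4485,134.3849) → (83.4485,91.7542) → (61.4028,91.7542) → (61.4028,134.3849) (closed)

G21
G90
G0 X174.6966 Y21.9862
M4 S355
G1 X210.2940 Y221.0810 F2734
G1 X17.0418 Y85.5863
G1 X40.0455 Y11.4857
G1 X42.7822 Y155.7611
G1 X218.1167 Y11.9243
G1 X174.6966 Y21.9862
M5
G0 X205.0809 Y38.2241
M4 S366
G1 X226.7100 Y38.7689 F2028
G1 X233.9118 Y18.3666
G1 X216.7337 Y5.2126
G1 X198.9151 Y17.4853
G1 X205.0809 Y38.2241
M5
G0 X17.5679 Y109.4564
M4 S355
G1 X67.8259 Y109.4564 F2734
G1 X67.8259 Y4.7752
G1 X17.5679 Y4.7752
G1 X17.5679 Y109.4564
M5
G0 X199.1087 Y81.7134
M4 S820
G1 X180.6909 Y98.5647 F1444
G1 X133.2290 Y122.1331
G1 X80.5032 Y143.4784
G1 X46.2935 Y153.6606
M5
G0 X61.4028 Y134.3849
M4 S355
G1 X83.4485 Y134.3849 F2734
G1 X83.4485 Y91.7542
G1 X61.4028 Y91.7542
G1 X61.4028 Y134.3849
M5
G0 X0.0000 Y0.0000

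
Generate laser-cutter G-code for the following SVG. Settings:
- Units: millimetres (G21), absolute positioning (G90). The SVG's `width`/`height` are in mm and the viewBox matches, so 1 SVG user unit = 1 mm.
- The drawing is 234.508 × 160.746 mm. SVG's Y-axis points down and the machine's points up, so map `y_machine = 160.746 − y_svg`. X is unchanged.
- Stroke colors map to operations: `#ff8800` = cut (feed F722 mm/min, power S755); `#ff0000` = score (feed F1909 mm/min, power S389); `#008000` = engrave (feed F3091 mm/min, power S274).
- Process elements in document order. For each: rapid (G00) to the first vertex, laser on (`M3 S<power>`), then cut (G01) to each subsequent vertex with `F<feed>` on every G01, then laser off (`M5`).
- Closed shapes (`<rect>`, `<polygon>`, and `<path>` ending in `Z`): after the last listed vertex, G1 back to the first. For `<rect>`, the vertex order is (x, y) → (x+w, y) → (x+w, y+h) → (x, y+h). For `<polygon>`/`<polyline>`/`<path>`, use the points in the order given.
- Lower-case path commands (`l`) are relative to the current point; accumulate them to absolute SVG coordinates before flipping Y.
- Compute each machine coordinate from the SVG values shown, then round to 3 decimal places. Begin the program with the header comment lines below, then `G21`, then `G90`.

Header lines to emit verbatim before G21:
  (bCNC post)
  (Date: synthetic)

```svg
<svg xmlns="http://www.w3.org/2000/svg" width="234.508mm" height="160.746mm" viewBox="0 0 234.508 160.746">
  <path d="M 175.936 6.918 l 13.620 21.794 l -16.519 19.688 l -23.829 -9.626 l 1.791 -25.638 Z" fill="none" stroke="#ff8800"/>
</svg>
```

1 u = 1 mm; y_m = 160.746 − y.

[1] `<path>` regular polygon, #ff8800→cut S755 F722: (175.936,153.828) → (189.556,132.034) → (173.037,112.346) → (149.208,121.972) → (150.999,147.610) → (175.936,153.828) (closed)

(bCNC post)
(Date: synthetic)
G21
G90
G00 X175.936 Y153.828
M3 S755
G01 X189.556 Y132.034 F722
G01 X173.037 Y112.346 F722
G01 X149.208 Y121.972 F722
G01 X150.999 Y147.610 F722
G01 X175.936 Y153.828 F722
M5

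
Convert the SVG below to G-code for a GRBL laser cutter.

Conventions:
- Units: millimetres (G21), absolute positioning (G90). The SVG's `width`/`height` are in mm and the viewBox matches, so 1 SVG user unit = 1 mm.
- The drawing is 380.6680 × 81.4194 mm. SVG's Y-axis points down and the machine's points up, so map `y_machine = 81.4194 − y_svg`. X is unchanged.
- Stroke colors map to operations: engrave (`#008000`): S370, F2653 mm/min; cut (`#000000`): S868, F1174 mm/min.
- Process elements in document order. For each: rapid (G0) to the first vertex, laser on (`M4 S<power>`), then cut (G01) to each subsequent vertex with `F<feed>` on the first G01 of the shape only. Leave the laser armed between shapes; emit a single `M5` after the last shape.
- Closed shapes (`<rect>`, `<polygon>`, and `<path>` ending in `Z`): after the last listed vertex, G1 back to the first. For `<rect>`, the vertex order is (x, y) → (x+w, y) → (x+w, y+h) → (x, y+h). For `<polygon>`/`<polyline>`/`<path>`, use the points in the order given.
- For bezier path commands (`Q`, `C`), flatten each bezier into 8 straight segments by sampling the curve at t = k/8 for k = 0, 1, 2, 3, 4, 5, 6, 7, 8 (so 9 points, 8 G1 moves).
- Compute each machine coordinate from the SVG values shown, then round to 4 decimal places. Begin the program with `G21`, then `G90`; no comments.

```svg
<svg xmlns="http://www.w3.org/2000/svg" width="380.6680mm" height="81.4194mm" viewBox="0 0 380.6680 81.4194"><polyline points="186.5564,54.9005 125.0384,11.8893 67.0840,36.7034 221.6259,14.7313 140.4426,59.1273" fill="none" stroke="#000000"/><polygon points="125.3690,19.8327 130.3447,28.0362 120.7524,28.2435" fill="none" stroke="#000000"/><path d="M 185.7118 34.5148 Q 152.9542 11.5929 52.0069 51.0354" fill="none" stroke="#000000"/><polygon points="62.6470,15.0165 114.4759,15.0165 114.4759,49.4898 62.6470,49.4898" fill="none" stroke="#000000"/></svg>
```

1 u = 1 mm; y_m = 81.4194 − y.

[1] `<polyline>` open polyline, #000000→cut S868 F1174: (186.5564,26.5189) → (125.0384,69.5301) → (67.0840,44.7160) → (221.6259,66.6881) → (140.4426,22.2921)

[2] `<polygon>` regular polygon, #000000→cut S868 F1174: (125.3690,61.5867) → (130.3447,53.3832) → (120.7524,53.1759) → (125.3690,61.5867) (closed)

[3] `<path>` quadratic bezier, #000000→cut S868 F1174: (185.7118,46.9046) → (176.4569,51.6606) → (165.0711,54.4678) → (151.5544,55.3260) → (135.9068,54.2354) → (118.1282,51.1959) → (98.2187,46.2075) → (76.1783,39.2702) → (52.0069,30.3840)

[4] `<polygon>` rectangle, #000000→cut S868 F1174: (62.6470,66.4029) → (114.4759,66.4029) → (114.4759,31.9296) → (62.6470,31.9296) → (62.6470,66.4029) (closed)

G21
G90
G0 X186.5564 Y26.5189
M4 S868
G01 X125.0384 Y69.5301 F1174
G01 X67.0840 Y44.7160
G01 X221.6259 Y66.6881
G01 X140.4426 Y22.2921
G0 X125.3690 Y61.5867
M4 S868
G01 X130.3447 Y53.3832 F1174
G01 X120.7524 Y53.1759
G01 X125.3690 Y61.5867
G0 X185.7118 Y46.9046
M4 S868
G01 X176.4569 Y51.6606 F1174
G01 X165.0711 Y54.4678
G01 X151.5544 Y55.3260
G01 X135.9068 Y54.2354
G01 X118.1282 Y51.1959
G01 X98.2187 Y46.2075
G01 X76.1783 Y39.2702
G01 X52.0069 Y30.3840
G0 X62.6470 Y66.4029
M4 S868
G01 X114.4759 Y66.4029 F1174
G01 X114.4759 Y31.9296
G01 X62.6470 Y31.9296
G01 X62.6470 Y66.4029
M5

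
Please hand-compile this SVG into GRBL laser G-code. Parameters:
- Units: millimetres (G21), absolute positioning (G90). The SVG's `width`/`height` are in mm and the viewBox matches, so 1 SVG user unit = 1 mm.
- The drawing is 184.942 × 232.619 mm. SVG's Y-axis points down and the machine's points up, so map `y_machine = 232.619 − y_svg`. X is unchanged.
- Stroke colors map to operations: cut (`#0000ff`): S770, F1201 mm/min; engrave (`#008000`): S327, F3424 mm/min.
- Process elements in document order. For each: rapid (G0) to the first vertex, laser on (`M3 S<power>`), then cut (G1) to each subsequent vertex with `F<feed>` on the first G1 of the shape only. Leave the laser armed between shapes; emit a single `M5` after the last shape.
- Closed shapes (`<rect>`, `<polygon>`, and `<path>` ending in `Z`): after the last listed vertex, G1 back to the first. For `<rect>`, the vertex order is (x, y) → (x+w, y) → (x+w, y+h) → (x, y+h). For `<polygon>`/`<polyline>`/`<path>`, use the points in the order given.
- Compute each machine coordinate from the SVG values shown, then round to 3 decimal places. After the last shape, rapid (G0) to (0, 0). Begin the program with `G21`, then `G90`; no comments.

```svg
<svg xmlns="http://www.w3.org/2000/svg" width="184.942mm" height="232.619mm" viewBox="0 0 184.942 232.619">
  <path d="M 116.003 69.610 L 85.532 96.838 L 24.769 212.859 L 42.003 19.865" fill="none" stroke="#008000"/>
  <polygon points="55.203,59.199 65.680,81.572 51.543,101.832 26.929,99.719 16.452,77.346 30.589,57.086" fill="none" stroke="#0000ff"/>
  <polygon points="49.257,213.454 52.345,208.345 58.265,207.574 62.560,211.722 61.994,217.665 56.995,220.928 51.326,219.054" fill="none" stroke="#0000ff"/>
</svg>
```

viewBox `0 0 184.942 232.619` with mm width/height → 1 unit = 1 mm. Flip: y_m = 232.619 − y_svg.

**Shape 1** — `<path>` open polyline, stroke `#008000` → engrave (S327, F3424). Machine vertices: (116.003,163.009) → (85.532,135.781) → (24.769,19.760) → (42.003,212.754). Open path.

**Shape 2** — `<polygon>` regular polygon, stroke `#0000ff` → cut (S770, F1201). Machine vertices: (55.203,173.420) → (65.680,151.047) → (51.543,130.787) → (26.929,132.900) → (16.452,155.273) → (30.589,175.533) → (55.203,173.420). Closed: final G1 returns to the first vertex.

**Shape 3** — `<polygon>` regular polygon, stroke `#0000ff` → cut (S770, F1201). Machine vertices: (49.257,19.165) → (52.345,24.274) → (58.265,25.045) → (62.560,20.897) → (61.994,14.954) → (56.995,11.691) → (51.326,13.565) → (49.257,19.165). Closed: final G1 returns to the first vertex.

G21
G90
G0 X116.003 Y163.009
M3 S327
G1 X85.532 Y135.781 F3424
G1 X24.769 Y19.760
G1 X42.003 Y212.754
G0 X55.203 Y173.420
M3 S770
G1 X65.680 Y151.047 F1201
G1 X51.543 Y130.787
G1 X26.929 Y132.900
G1 X16.452 Y155.273
G1 X30.589 Y175.533
G1 X55.203 Y173.420
G0 X49.257 Y19.165
M3 S770
G1 X52.345 Y24.274 F1201
G1 X58.265 Y25.045
G1 X62.560 Y20.897
G1 X61.994 Y14.954
G1 X56.995 Y11.691
G1 X51.326 Y13.565
G1 X49.257 Y19.165
M5
G0 X0.000 Y0.000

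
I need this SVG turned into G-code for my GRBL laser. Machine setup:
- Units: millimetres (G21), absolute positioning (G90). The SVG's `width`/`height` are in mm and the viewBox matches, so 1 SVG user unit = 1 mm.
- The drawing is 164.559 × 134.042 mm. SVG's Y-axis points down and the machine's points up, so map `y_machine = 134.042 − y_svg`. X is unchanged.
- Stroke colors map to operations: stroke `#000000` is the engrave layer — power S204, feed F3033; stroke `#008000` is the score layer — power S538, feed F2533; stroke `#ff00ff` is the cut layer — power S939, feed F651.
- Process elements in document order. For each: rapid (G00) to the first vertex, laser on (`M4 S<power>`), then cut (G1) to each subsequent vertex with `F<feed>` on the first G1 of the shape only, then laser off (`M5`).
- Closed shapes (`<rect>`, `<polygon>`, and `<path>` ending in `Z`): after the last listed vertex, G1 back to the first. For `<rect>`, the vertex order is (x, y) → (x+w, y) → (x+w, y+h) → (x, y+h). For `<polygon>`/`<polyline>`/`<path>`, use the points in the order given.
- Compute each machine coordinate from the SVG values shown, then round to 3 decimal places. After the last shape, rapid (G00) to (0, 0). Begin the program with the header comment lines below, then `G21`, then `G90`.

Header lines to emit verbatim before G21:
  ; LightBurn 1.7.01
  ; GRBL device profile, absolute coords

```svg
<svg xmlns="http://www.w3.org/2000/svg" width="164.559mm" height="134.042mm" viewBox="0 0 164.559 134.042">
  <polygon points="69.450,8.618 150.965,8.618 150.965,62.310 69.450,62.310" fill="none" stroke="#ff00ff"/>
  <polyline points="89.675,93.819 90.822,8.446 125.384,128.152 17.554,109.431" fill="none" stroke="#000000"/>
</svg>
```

; LightBurn 1.7.01
; GRBL device profile, absolute coords
G21
G90
G00 X69.450 Y125.424
M4 S939
G1 X150.965 Y125.424 F651
G1 X150.965 Y71.732
G1 X69.450 Y71.732
G1 X69.450 Y125.424
M5
G00 X89.675 Y40.223
M4 S204
G1 X90.822 Y125.596 F3033
G1 X125.384 Y5.890
G1 X17.554 Y24.611
M5
G00 X0.000 Y0.000

1 u = 1 mm; y_m = 134.042 − y.

[1] `<polygon>` rectangle, #ff00ff→cut S939 F651: (69.450,125.424) → (150.965,125.424) → (150.965,71.732) → (69.450,71.732) → (69.450,125.424) (closed)

[2] `<polyline>` open polyline, #000000→engrave S204 F3033: (89.675,40.223) → (90.822,125.596) → (125.384,5.890) → (17.554,24.611)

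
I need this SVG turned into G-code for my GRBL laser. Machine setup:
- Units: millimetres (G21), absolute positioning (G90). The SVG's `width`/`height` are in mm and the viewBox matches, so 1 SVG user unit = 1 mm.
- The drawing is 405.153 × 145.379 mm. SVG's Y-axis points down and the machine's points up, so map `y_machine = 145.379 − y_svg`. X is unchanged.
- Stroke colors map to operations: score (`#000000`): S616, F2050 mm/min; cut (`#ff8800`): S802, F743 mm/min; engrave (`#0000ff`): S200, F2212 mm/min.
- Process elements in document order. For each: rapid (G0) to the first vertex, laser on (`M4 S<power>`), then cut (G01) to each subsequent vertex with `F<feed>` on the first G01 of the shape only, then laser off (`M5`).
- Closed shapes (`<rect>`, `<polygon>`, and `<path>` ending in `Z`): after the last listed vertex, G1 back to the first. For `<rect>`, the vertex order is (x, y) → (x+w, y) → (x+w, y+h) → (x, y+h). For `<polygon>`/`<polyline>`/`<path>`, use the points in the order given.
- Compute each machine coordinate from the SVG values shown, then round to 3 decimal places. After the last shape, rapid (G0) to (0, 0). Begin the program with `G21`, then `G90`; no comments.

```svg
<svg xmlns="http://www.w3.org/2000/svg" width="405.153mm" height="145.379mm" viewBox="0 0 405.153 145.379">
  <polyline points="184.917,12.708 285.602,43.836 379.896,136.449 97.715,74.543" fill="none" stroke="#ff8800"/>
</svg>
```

Since the viewBox matches the mm dimensions, user units are millimetres directly. The only transform is the Y-flip y_m = 145.379 − y_svg.

Shape 1 is a open polyline drawn with `<polyline>`. Its stroke #ff8800 means cut at S802, F743. After flipping Y the toolpath is (184.917,132.671) → (285.602,101.543) → (379.896,8.930) → (97.715,70.836).

G21
G90
G0 X184.917 Y132.671
M4 S802
G01 X285.602 Y101.543 F743
G01 X379.896 Y8.930
G01 X97.715 Y70.836
M5
G0 X0.000 Y0.000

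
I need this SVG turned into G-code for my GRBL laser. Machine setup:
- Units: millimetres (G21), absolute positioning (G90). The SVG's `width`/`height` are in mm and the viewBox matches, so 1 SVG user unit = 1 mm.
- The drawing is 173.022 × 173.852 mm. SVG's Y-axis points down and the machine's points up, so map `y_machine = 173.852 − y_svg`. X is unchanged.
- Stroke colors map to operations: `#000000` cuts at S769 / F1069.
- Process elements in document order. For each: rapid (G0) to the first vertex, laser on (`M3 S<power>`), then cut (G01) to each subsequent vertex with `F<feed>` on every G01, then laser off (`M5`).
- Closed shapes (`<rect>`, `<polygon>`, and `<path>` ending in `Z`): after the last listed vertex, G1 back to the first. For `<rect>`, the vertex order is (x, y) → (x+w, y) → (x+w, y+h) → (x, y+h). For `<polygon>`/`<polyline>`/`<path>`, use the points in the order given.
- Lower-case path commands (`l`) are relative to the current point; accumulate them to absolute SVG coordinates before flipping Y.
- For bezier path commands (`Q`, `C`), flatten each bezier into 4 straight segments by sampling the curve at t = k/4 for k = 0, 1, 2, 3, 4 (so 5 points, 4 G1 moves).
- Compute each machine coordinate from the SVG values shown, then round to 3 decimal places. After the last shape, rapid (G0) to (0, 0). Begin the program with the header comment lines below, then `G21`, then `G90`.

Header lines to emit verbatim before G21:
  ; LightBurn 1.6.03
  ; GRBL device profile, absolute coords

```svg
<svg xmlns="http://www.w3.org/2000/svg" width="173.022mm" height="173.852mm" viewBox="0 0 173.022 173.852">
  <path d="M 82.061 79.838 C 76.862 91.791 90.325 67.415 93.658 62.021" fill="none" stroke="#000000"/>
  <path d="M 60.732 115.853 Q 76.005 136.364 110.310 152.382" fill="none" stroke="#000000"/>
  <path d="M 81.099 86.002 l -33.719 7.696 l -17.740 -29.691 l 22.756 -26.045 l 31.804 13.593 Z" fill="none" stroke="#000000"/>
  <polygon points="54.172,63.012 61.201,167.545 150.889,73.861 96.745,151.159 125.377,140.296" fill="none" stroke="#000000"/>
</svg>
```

; LightBurn 1.6.03
; GRBL device profile, absolute coords
G21
G90
G0 X82.061 Y94.014
M3 S769
G01 X81.211 Y90.997 F1069
G01 X84.660 Y96.417 F1069
G01 X89.709 Y105.091 F1069
G01 X93.658 Y111.831 F1069
M5
G0 X60.732 Y57.999
M3 S769
G01 X69.558 Y48.024 F1069
G01 X80.763 Y38.611 F1069
G01 X94.347 Y29.760 F1069
G01 X110.310 Y21.470 F1069
M5
G0 X81.099 Y87.850
M3 S769
G01 X47.380 Y80.154 F1069
G01 X29.640 Y109.845 F1069
G01 X52.396 Y135.890 F1069
G01 X84.200 Y122.297 F1069
G01 X81.099 Y87.850 F1069
M5
G0 X54.172 Y110.840
M3 S769
G01 X61.201 Y6.307 F1069
G01 X150.889 Y99.991 F1069
G01 X96.745 Y22.693 F1069
G01 X125.377 Y33.556 F1069
G01 X54.172 Y110.840 F1069
M5
G0 X0.000 Y0.000

viewBox `0 0 173.022 173.852` with mm width/height → 1 unit = 1 mm. Flip: y_m = 173.852 − y_svg.

**Shape 1** — `<path>` cubic bezier, stroke `#000000` → cut (S769, F1069). Control points (SVG): P0=(82.061,79.838), P1=(76.862,91.791), P2=(90.325,67.415), P3=(93.658,62.021); sampled at t=k/4. Machine vertices: (82.061,94.014) → (81.211,90.997) → (84.660,96.417) → (89.709,105.091) → (93.658,111.831). Open path.

**Shape 2** — `<path>` quadratic bezier, stroke `#000000` → cut (S769, F1069). Control points (SVG): P0=(60.732,115.853), P1=(76.005,136.364), P2=(110.310,152.382); sampled at t=k/4. Machine vertices: (60.732,57.999) → (69.558,48.024) → (80.763,38.611) → (94.347,29.760) → (110.310,21.470). Open path.

**Shape 3** — `<path>` regular polygon, stroke `#000000` → cut (S769, F1069). Machine vertices: (81.099,87.850) → (47.380,80.154) → (29.640,109.845) → (52.396,135.890) → (84.200,122.297) → (81.099,87.850). Closed: final G1 returns to the first vertex.

**Shape 4** — `<polygon>` closed polygon, stroke `#000000` → cut (S769, F1069). Machine vertices: (54.172,110.840) → (61.201,6.307) → (150.889,99.991) → (96.745,22.693) → (125.377,33.556) → (54.172,110.840). Closed: final G1 returns to the first vertex.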